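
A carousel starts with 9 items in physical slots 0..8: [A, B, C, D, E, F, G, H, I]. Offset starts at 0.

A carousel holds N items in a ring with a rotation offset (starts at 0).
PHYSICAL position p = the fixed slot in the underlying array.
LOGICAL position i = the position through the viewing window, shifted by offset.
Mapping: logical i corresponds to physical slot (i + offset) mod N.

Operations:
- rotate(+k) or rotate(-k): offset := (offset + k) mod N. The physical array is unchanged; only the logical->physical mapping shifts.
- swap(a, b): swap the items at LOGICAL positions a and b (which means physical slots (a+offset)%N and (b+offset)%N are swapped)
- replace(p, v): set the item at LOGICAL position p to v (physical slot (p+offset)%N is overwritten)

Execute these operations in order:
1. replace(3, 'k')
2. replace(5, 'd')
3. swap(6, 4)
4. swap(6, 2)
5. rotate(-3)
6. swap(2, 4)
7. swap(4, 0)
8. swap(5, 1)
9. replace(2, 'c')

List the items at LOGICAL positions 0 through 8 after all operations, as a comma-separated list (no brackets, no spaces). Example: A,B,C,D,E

Answer: I,E,c,A,C,H,k,G,d

Derivation:
After op 1 (replace(3, 'k')): offset=0, physical=[A,B,C,k,E,F,G,H,I], logical=[A,B,C,k,E,F,G,H,I]
After op 2 (replace(5, 'd')): offset=0, physical=[A,B,C,k,E,d,G,H,I], logical=[A,B,C,k,E,d,G,H,I]
After op 3 (swap(6, 4)): offset=0, physical=[A,B,C,k,G,d,E,H,I], logical=[A,B,C,k,G,d,E,H,I]
After op 4 (swap(6, 2)): offset=0, physical=[A,B,E,k,G,d,C,H,I], logical=[A,B,E,k,G,d,C,H,I]
After op 5 (rotate(-3)): offset=6, physical=[A,B,E,k,G,d,C,H,I], logical=[C,H,I,A,B,E,k,G,d]
After op 6 (swap(2, 4)): offset=6, physical=[A,I,E,k,G,d,C,H,B], logical=[C,H,B,A,I,E,k,G,d]
After op 7 (swap(4, 0)): offset=6, physical=[A,C,E,k,G,d,I,H,B], logical=[I,H,B,A,C,E,k,G,d]
After op 8 (swap(5, 1)): offset=6, physical=[A,C,H,k,G,d,I,E,B], logical=[I,E,B,A,C,H,k,G,d]
After op 9 (replace(2, 'c')): offset=6, physical=[A,C,H,k,G,d,I,E,c], logical=[I,E,c,A,C,H,k,G,d]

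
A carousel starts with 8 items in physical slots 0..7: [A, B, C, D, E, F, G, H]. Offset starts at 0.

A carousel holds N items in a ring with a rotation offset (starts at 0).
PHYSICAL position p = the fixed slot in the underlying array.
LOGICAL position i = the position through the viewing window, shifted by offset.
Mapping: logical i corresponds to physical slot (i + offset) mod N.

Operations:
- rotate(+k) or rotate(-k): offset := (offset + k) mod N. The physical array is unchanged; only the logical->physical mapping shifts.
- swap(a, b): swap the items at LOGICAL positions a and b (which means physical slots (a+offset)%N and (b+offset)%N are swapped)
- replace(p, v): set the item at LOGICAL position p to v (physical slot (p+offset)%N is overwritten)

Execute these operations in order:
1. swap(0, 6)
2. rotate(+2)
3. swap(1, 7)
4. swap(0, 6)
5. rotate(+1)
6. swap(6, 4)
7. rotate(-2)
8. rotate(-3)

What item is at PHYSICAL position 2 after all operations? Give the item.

Answer: G

Derivation:
After op 1 (swap(0, 6)): offset=0, physical=[G,B,C,D,E,F,A,H], logical=[G,B,C,D,E,F,A,H]
After op 2 (rotate(+2)): offset=2, physical=[G,B,C,D,E,F,A,H], logical=[C,D,E,F,A,H,G,B]
After op 3 (swap(1, 7)): offset=2, physical=[G,D,C,B,E,F,A,H], logical=[C,B,E,F,A,H,G,D]
After op 4 (swap(0, 6)): offset=2, physical=[C,D,G,B,E,F,A,H], logical=[G,B,E,F,A,H,C,D]
After op 5 (rotate(+1)): offset=3, physical=[C,D,G,B,E,F,A,H], logical=[B,E,F,A,H,C,D,G]
After op 6 (swap(6, 4)): offset=3, physical=[C,H,G,B,E,F,A,D], logical=[B,E,F,A,D,C,H,G]
After op 7 (rotate(-2)): offset=1, physical=[C,H,G,B,E,F,A,D], logical=[H,G,B,E,F,A,D,C]
After op 8 (rotate(-3)): offset=6, physical=[C,H,G,B,E,F,A,D], logical=[A,D,C,H,G,B,E,F]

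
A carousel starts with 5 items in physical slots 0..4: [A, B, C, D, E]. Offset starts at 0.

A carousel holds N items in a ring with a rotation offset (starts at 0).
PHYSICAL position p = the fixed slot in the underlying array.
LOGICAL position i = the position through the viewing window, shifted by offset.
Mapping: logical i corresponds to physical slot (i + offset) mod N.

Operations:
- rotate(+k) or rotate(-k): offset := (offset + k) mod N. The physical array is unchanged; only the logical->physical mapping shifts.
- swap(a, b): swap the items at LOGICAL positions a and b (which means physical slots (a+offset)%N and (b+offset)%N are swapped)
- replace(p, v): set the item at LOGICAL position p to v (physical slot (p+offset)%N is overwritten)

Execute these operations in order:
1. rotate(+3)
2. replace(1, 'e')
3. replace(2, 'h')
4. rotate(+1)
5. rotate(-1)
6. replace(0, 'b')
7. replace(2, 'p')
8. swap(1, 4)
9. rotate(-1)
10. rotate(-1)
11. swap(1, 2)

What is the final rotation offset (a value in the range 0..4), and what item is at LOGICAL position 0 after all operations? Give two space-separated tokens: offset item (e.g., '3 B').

After op 1 (rotate(+3)): offset=3, physical=[A,B,C,D,E], logical=[D,E,A,B,C]
After op 2 (replace(1, 'e')): offset=3, physical=[A,B,C,D,e], logical=[D,e,A,B,C]
After op 3 (replace(2, 'h')): offset=3, physical=[h,B,C,D,e], logical=[D,e,h,B,C]
After op 4 (rotate(+1)): offset=4, physical=[h,B,C,D,e], logical=[e,h,B,C,D]
After op 5 (rotate(-1)): offset=3, physical=[h,B,C,D,e], logical=[D,e,h,B,C]
After op 6 (replace(0, 'b')): offset=3, physical=[h,B,C,b,e], logical=[b,e,h,B,C]
After op 7 (replace(2, 'p')): offset=3, physical=[p,B,C,b,e], logical=[b,e,p,B,C]
After op 8 (swap(1, 4)): offset=3, physical=[p,B,e,b,C], logical=[b,C,p,B,e]
After op 9 (rotate(-1)): offset=2, physical=[p,B,e,b,C], logical=[e,b,C,p,B]
After op 10 (rotate(-1)): offset=1, physical=[p,B,e,b,C], logical=[B,e,b,C,p]
After op 11 (swap(1, 2)): offset=1, physical=[p,B,b,e,C], logical=[B,b,e,C,p]

Answer: 1 B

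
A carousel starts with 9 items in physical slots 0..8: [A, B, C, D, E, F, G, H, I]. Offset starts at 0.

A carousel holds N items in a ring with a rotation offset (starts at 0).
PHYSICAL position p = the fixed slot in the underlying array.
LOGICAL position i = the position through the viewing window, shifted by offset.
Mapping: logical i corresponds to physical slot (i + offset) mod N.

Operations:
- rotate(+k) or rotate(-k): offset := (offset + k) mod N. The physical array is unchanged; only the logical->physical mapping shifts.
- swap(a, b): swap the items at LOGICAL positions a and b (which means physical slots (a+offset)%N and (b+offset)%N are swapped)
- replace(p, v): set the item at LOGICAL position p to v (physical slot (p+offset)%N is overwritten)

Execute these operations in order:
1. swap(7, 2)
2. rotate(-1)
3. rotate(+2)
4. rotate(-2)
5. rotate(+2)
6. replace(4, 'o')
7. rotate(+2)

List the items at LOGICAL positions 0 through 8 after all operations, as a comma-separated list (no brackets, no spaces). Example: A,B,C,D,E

After op 1 (swap(7, 2)): offset=0, physical=[A,B,H,D,E,F,G,C,I], logical=[A,B,H,D,E,F,G,C,I]
After op 2 (rotate(-1)): offset=8, physical=[A,B,H,D,E,F,G,C,I], logical=[I,A,B,H,D,E,F,G,C]
After op 3 (rotate(+2)): offset=1, physical=[A,B,H,D,E,F,G,C,I], logical=[B,H,D,E,F,G,C,I,A]
After op 4 (rotate(-2)): offset=8, physical=[A,B,H,D,E,F,G,C,I], logical=[I,A,B,H,D,E,F,G,C]
After op 5 (rotate(+2)): offset=1, physical=[A,B,H,D,E,F,G,C,I], logical=[B,H,D,E,F,G,C,I,A]
After op 6 (replace(4, 'o')): offset=1, physical=[A,B,H,D,E,o,G,C,I], logical=[B,H,D,E,o,G,C,I,A]
After op 7 (rotate(+2)): offset=3, physical=[A,B,H,D,E,o,G,C,I], logical=[D,E,o,G,C,I,A,B,H]

Answer: D,E,o,G,C,I,A,B,H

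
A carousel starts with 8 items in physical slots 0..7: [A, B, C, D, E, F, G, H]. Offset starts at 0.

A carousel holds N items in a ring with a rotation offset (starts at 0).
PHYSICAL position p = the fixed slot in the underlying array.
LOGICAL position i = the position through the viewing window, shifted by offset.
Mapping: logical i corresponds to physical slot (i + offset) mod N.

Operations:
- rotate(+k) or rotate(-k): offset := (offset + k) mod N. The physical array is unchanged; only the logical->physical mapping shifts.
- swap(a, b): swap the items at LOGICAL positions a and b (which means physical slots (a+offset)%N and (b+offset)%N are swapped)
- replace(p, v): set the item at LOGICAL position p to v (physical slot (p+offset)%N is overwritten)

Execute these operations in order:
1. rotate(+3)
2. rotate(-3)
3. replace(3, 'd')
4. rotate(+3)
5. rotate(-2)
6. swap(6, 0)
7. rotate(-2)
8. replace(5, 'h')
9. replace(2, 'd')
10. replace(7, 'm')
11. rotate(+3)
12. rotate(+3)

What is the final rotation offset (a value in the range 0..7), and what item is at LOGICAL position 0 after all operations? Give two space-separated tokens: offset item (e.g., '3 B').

Answer: 5 F

Derivation:
After op 1 (rotate(+3)): offset=3, physical=[A,B,C,D,E,F,G,H], logical=[D,E,F,G,H,A,B,C]
After op 2 (rotate(-3)): offset=0, physical=[A,B,C,D,E,F,G,H], logical=[A,B,C,D,E,F,G,H]
After op 3 (replace(3, 'd')): offset=0, physical=[A,B,C,d,E,F,G,H], logical=[A,B,C,d,E,F,G,H]
After op 4 (rotate(+3)): offset=3, physical=[A,B,C,d,E,F,G,H], logical=[d,E,F,G,H,A,B,C]
After op 5 (rotate(-2)): offset=1, physical=[A,B,C,d,E,F,G,H], logical=[B,C,d,E,F,G,H,A]
After op 6 (swap(6, 0)): offset=1, physical=[A,H,C,d,E,F,G,B], logical=[H,C,d,E,F,G,B,A]
After op 7 (rotate(-2)): offset=7, physical=[A,H,C,d,E,F,G,B], logical=[B,A,H,C,d,E,F,G]
After op 8 (replace(5, 'h')): offset=7, physical=[A,H,C,d,h,F,G,B], logical=[B,A,H,C,d,h,F,G]
After op 9 (replace(2, 'd')): offset=7, physical=[A,d,C,d,h,F,G,B], logical=[B,A,d,C,d,h,F,G]
After op 10 (replace(7, 'm')): offset=7, physical=[A,d,C,d,h,F,m,B], logical=[B,A,d,C,d,h,F,m]
After op 11 (rotate(+3)): offset=2, physical=[A,d,C,d,h,F,m,B], logical=[C,d,h,F,m,B,A,d]
After op 12 (rotate(+3)): offset=5, physical=[A,d,C,d,h,F,m,B], logical=[F,m,B,A,d,C,d,h]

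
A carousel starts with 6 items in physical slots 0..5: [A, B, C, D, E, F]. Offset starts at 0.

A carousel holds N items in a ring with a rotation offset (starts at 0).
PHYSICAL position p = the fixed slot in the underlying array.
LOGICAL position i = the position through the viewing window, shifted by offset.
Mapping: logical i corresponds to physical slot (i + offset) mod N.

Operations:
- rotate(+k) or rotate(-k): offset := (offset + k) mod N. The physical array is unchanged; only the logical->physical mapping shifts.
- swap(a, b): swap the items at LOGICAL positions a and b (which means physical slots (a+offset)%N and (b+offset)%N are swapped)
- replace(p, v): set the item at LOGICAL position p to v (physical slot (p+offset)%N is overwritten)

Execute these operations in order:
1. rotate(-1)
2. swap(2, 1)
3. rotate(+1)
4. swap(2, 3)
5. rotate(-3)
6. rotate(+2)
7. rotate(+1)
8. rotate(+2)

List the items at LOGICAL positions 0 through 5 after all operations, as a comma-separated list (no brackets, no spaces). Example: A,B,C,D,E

After op 1 (rotate(-1)): offset=5, physical=[A,B,C,D,E,F], logical=[F,A,B,C,D,E]
After op 2 (swap(2, 1)): offset=5, physical=[B,A,C,D,E,F], logical=[F,B,A,C,D,E]
After op 3 (rotate(+1)): offset=0, physical=[B,A,C,D,E,F], logical=[B,A,C,D,E,F]
After op 4 (swap(2, 3)): offset=0, physical=[B,A,D,C,E,F], logical=[B,A,D,C,E,F]
After op 5 (rotate(-3)): offset=3, physical=[B,A,D,C,E,F], logical=[C,E,F,B,A,D]
After op 6 (rotate(+2)): offset=5, physical=[B,A,D,C,E,F], logical=[F,B,A,D,C,E]
After op 7 (rotate(+1)): offset=0, physical=[B,A,D,C,E,F], logical=[B,A,D,C,E,F]
After op 8 (rotate(+2)): offset=2, physical=[B,A,D,C,E,F], logical=[D,C,E,F,B,A]

Answer: D,C,E,F,B,A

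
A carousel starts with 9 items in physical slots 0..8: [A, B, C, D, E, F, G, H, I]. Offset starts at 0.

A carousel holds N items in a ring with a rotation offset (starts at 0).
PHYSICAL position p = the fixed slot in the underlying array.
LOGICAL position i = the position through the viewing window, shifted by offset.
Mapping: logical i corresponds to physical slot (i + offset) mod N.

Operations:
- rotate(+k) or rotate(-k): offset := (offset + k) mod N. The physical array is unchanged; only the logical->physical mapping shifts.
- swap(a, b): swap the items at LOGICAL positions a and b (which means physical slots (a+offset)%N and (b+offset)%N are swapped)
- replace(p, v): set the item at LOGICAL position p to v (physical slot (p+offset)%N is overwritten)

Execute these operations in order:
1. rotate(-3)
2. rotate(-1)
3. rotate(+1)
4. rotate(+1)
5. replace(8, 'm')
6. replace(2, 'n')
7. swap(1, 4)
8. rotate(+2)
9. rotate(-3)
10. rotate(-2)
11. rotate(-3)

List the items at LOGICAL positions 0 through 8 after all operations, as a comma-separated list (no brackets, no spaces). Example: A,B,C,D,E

Answer: B,I,D,E,F,m,H,C,n

Derivation:
After op 1 (rotate(-3)): offset=6, physical=[A,B,C,D,E,F,G,H,I], logical=[G,H,I,A,B,C,D,E,F]
After op 2 (rotate(-1)): offset=5, physical=[A,B,C,D,E,F,G,H,I], logical=[F,G,H,I,A,B,C,D,E]
After op 3 (rotate(+1)): offset=6, physical=[A,B,C,D,E,F,G,H,I], logical=[G,H,I,A,B,C,D,E,F]
After op 4 (rotate(+1)): offset=7, physical=[A,B,C,D,E,F,G,H,I], logical=[H,I,A,B,C,D,E,F,G]
After op 5 (replace(8, 'm')): offset=7, physical=[A,B,C,D,E,F,m,H,I], logical=[H,I,A,B,C,D,E,F,m]
After op 6 (replace(2, 'n')): offset=7, physical=[n,B,C,D,E,F,m,H,I], logical=[H,I,n,B,C,D,E,F,m]
After op 7 (swap(1, 4)): offset=7, physical=[n,B,I,D,E,F,m,H,C], logical=[H,C,n,B,I,D,E,F,m]
After op 8 (rotate(+2)): offset=0, physical=[n,B,I,D,E,F,m,H,C], logical=[n,B,I,D,E,F,m,H,C]
After op 9 (rotate(-3)): offset=6, physical=[n,B,I,D,E,F,m,H,C], logical=[m,H,C,n,B,I,D,E,F]
After op 10 (rotate(-2)): offset=4, physical=[n,B,I,D,E,F,m,H,C], logical=[E,F,m,H,C,n,B,I,D]
After op 11 (rotate(-3)): offset=1, physical=[n,B,I,D,E,F,m,H,C], logical=[B,I,D,E,F,m,H,C,n]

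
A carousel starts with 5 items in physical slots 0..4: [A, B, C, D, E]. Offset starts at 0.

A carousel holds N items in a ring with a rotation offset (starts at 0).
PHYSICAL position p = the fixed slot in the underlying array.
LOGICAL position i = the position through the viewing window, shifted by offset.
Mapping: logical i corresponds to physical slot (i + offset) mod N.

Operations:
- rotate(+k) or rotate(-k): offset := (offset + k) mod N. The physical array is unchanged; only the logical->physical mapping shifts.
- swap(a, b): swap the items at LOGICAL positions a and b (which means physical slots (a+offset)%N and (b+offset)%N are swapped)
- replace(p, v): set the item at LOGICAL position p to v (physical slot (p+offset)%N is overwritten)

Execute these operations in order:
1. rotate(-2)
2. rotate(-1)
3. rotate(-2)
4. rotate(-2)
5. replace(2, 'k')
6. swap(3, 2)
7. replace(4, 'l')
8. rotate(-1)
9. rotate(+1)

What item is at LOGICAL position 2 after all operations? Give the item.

After op 1 (rotate(-2)): offset=3, physical=[A,B,C,D,E], logical=[D,E,A,B,C]
After op 2 (rotate(-1)): offset=2, physical=[A,B,C,D,E], logical=[C,D,E,A,B]
After op 3 (rotate(-2)): offset=0, physical=[A,B,C,D,E], logical=[A,B,C,D,E]
After op 4 (rotate(-2)): offset=3, physical=[A,B,C,D,E], logical=[D,E,A,B,C]
After op 5 (replace(2, 'k')): offset=3, physical=[k,B,C,D,E], logical=[D,E,k,B,C]
After op 6 (swap(3, 2)): offset=3, physical=[B,k,C,D,E], logical=[D,E,B,k,C]
After op 7 (replace(4, 'l')): offset=3, physical=[B,k,l,D,E], logical=[D,E,B,k,l]
After op 8 (rotate(-1)): offset=2, physical=[B,k,l,D,E], logical=[l,D,E,B,k]
After op 9 (rotate(+1)): offset=3, physical=[B,k,l,D,E], logical=[D,E,B,k,l]

Answer: B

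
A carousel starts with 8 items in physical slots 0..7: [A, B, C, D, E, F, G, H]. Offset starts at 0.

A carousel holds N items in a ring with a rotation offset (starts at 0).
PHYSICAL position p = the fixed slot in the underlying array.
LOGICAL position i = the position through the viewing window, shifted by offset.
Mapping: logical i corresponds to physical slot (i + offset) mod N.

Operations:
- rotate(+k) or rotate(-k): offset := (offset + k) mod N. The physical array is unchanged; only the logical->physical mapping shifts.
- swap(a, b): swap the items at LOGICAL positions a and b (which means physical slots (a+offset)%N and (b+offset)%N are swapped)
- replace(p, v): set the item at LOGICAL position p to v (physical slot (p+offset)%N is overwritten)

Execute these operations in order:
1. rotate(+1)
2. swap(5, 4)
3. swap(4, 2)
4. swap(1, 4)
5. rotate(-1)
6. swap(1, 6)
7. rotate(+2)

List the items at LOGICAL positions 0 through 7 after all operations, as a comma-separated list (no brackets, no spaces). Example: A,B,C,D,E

Answer: D,G,E,C,B,H,A,F

Derivation:
After op 1 (rotate(+1)): offset=1, physical=[A,B,C,D,E,F,G,H], logical=[B,C,D,E,F,G,H,A]
After op 2 (swap(5, 4)): offset=1, physical=[A,B,C,D,E,G,F,H], logical=[B,C,D,E,G,F,H,A]
After op 3 (swap(4, 2)): offset=1, physical=[A,B,C,G,E,D,F,H], logical=[B,C,G,E,D,F,H,A]
After op 4 (swap(1, 4)): offset=1, physical=[A,B,D,G,E,C,F,H], logical=[B,D,G,E,C,F,H,A]
After op 5 (rotate(-1)): offset=0, physical=[A,B,D,G,E,C,F,H], logical=[A,B,D,G,E,C,F,H]
After op 6 (swap(1, 6)): offset=0, physical=[A,F,D,G,E,C,B,H], logical=[A,F,D,G,E,C,B,H]
After op 7 (rotate(+2)): offset=2, physical=[A,F,D,G,E,C,B,H], logical=[D,G,E,C,B,H,A,F]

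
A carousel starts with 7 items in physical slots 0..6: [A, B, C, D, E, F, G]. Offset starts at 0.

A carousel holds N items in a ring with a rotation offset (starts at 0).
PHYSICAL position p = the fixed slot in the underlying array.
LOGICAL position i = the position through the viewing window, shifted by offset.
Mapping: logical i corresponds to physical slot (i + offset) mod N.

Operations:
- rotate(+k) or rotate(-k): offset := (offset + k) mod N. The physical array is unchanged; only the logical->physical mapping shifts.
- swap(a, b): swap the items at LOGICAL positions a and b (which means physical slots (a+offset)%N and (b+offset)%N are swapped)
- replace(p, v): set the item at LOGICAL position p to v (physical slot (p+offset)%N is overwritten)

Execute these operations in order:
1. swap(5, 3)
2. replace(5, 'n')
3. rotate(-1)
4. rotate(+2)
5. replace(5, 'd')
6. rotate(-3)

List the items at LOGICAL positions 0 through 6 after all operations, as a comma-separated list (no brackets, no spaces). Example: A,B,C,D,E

Answer: n,d,A,B,C,F,E

Derivation:
After op 1 (swap(5, 3)): offset=0, physical=[A,B,C,F,E,D,G], logical=[A,B,C,F,E,D,G]
After op 2 (replace(5, 'n')): offset=0, physical=[A,B,C,F,E,n,G], logical=[A,B,C,F,E,n,G]
After op 3 (rotate(-1)): offset=6, physical=[A,B,C,F,E,n,G], logical=[G,A,B,C,F,E,n]
After op 4 (rotate(+2)): offset=1, physical=[A,B,C,F,E,n,G], logical=[B,C,F,E,n,G,A]
After op 5 (replace(5, 'd')): offset=1, physical=[A,B,C,F,E,n,d], logical=[B,C,F,E,n,d,A]
After op 6 (rotate(-3)): offset=5, physical=[A,B,C,F,E,n,d], logical=[n,d,A,B,C,F,E]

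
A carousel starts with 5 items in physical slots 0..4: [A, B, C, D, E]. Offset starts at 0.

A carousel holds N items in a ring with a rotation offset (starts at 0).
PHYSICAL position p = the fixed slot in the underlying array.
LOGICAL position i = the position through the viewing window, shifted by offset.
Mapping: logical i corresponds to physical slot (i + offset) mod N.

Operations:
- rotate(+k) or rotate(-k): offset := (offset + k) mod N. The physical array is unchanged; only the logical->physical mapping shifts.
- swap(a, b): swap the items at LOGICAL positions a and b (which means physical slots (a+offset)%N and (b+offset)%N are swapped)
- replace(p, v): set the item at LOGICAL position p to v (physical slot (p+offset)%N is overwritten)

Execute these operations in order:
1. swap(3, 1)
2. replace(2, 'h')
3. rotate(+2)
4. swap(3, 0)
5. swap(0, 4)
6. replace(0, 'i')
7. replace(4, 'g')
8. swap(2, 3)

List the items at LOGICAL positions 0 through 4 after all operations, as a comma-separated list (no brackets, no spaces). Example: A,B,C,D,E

Answer: i,B,h,E,g

Derivation:
After op 1 (swap(3, 1)): offset=0, physical=[A,D,C,B,E], logical=[A,D,C,B,E]
After op 2 (replace(2, 'h')): offset=0, physical=[A,D,h,B,E], logical=[A,D,h,B,E]
After op 3 (rotate(+2)): offset=2, physical=[A,D,h,B,E], logical=[h,B,E,A,D]
After op 4 (swap(3, 0)): offset=2, physical=[h,D,A,B,E], logical=[A,B,E,h,D]
After op 5 (swap(0, 4)): offset=2, physical=[h,A,D,B,E], logical=[D,B,E,h,A]
After op 6 (replace(0, 'i')): offset=2, physical=[h,A,i,B,E], logical=[i,B,E,h,A]
After op 7 (replace(4, 'g')): offset=2, physical=[h,g,i,B,E], logical=[i,B,E,h,g]
After op 8 (swap(2, 3)): offset=2, physical=[E,g,i,B,h], logical=[i,B,h,E,g]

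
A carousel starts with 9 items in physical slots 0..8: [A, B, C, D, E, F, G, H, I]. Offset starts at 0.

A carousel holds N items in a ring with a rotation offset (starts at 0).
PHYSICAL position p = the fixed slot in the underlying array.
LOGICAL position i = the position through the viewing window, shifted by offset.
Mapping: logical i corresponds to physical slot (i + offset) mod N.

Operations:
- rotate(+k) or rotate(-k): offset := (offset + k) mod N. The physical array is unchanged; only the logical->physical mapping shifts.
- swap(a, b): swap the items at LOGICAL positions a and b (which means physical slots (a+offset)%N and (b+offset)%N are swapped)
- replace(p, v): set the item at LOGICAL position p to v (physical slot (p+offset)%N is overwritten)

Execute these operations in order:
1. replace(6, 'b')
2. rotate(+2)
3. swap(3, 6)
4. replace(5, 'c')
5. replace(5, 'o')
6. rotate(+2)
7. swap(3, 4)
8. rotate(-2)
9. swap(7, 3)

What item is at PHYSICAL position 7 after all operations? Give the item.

Answer: F

Derivation:
After op 1 (replace(6, 'b')): offset=0, physical=[A,B,C,D,E,F,b,H,I], logical=[A,B,C,D,E,F,b,H,I]
After op 2 (rotate(+2)): offset=2, physical=[A,B,C,D,E,F,b,H,I], logical=[C,D,E,F,b,H,I,A,B]
After op 3 (swap(3, 6)): offset=2, physical=[A,B,C,D,E,I,b,H,F], logical=[C,D,E,I,b,H,F,A,B]
After op 4 (replace(5, 'c')): offset=2, physical=[A,B,C,D,E,I,b,c,F], logical=[C,D,E,I,b,c,F,A,B]
After op 5 (replace(5, 'o')): offset=2, physical=[A,B,C,D,E,I,b,o,F], logical=[C,D,E,I,b,o,F,A,B]
After op 6 (rotate(+2)): offset=4, physical=[A,B,C,D,E,I,b,o,F], logical=[E,I,b,o,F,A,B,C,D]
After op 7 (swap(3, 4)): offset=4, physical=[A,B,C,D,E,I,b,F,o], logical=[E,I,b,F,o,A,B,C,D]
After op 8 (rotate(-2)): offset=2, physical=[A,B,C,D,E,I,b,F,o], logical=[C,D,E,I,b,F,o,A,B]
After op 9 (swap(7, 3)): offset=2, physical=[I,B,C,D,E,A,b,F,o], logical=[C,D,E,A,b,F,o,I,B]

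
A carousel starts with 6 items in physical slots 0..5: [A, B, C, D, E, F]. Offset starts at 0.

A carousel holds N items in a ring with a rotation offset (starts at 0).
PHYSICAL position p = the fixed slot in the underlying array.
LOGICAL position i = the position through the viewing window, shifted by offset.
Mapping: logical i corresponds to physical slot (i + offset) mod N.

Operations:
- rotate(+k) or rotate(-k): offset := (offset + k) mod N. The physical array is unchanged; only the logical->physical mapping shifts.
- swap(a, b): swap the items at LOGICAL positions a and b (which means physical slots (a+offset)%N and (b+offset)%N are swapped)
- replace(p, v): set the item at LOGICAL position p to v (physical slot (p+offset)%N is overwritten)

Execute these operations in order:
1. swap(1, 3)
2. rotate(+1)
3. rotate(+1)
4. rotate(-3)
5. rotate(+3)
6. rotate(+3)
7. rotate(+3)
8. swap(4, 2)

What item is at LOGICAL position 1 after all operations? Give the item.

After op 1 (swap(1, 3)): offset=0, physical=[A,D,C,B,E,F], logical=[A,D,C,B,E,F]
After op 2 (rotate(+1)): offset=1, physical=[A,D,C,B,E,F], logical=[D,C,B,E,F,A]
After op 3 (rotate(+1)): offset=2, physical=[A,D,C,B,E,F], logical=[C,B,E,F,A,D]
After op 4 (rotate(-3)): offset=5, physical=[A,D,C,B,E,F], logical=[F,A,D,C,B,E]
After op 5 (rotate(+3)): offset=2, physical=[A,D,C,B,E,F], logical=[C,B,E,F,A,D]
After op 6 (rotate(+3)): offset=5, physical=[A,D,C,B,E,F], logical=[F,A,D,C,B,E]
After op 7 (rotate(+3)): offset=2, physical=[A,D,C,B,E,F], logical=[C,B,E,F,A,D]
After op 8 (swap(4, 2)): offset=2, physical=[E,D,C,B,A,F], logical=[C,B,A,F,E,D]

Answer: B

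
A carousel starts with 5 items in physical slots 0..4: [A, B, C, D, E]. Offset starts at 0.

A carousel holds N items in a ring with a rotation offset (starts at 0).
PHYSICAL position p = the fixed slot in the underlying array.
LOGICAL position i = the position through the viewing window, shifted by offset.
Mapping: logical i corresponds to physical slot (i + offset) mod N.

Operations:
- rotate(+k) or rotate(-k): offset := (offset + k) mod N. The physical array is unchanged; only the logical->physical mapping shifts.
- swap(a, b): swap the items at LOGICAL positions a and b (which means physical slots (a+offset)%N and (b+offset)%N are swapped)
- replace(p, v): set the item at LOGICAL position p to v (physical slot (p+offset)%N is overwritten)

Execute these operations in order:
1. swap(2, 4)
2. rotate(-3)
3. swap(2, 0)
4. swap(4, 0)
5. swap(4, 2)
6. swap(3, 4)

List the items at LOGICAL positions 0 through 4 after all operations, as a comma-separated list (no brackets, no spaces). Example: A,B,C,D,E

After op 1 (swap(2, 4)): offset=0, physical=[A,B,E,D,C], logical=[A,B,E,D,C]
After op 2 (rotate(-3)): offset=2, physical=[A,B,E,D,C], logical=[E,D,C,A,B]
After op 3 (swap(2, 0)): offset=2, physical=[A,B,C,D,E], logical=[C,D,E,A,B]
After op 4 (swap(4, 0)): offset=2, physical=[A,C,B,D,E], logical=[B,D,E,A,C]
After op 5 (swap(4, 2)): offset=2, physical=[A,E,B,D,C], logical=[B,D,C,A,E]
After op 6 (swap(3, 4)): offset=2, physical=[E,A,B,D,C], logical=[B,D,C,E,A]

Answer: B,D,C,E,A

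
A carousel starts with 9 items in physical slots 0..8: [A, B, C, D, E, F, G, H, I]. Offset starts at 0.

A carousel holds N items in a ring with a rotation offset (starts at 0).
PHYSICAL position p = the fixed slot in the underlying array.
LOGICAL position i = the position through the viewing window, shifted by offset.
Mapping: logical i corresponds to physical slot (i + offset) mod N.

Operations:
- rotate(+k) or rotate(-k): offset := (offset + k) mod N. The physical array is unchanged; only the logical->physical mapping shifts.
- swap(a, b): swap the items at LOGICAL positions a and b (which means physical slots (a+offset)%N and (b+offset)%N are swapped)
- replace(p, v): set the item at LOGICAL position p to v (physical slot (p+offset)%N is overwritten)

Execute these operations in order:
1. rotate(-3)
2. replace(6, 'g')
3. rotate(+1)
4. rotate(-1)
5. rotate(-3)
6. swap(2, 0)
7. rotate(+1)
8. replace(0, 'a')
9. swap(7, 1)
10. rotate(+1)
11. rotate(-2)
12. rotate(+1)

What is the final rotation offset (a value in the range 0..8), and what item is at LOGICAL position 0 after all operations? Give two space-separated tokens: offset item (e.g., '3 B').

After op 1 (rotate(-3)): offset=6, physical=[A,B,C,D,E,F,G,H,I], logical=[G,H,I,A,B,C,D,E,F]
After op 2 (replace(6, 'g')): offset=6, physical=[A,B,C,g,E,F,G,H,I], logical=[G,H,I,A,B,C,g,E,F]
After op 3 (rotate(+1)): offset=7, physical=[A,B,C,g,E,F,G,H,I], logical=[H,I,A,B,C,g,E,F,G]
After op 4 (rotate(-1)): offset=6, physical=[A,B,C,g,E,F,G,H,I], logical=[G,H,I,A,B,C,g,E,F]
After op 5 (rotate(-3)): offset=3, physical=[A,B,C,g,E,F,G,H,I], logical=[g,E,F,G,H,I,A,B,C]
After op 6 (swap(2, 0)): offset=3, physical=[A,B,C,F,E,g,G,H,I], logical=[F,E,g,G,H,I,A,B,C]
After op 7 (rotate(+1)): offset=4, physical=[A,B,C,F,E,g,G,H,I], logical=[E,g,G,H,I,A,B,C,F]
After op 8 (replace(0, 'a')): offset=4, physical=[A,B,C,F,a,g,G,H,I], logical=[a,g,G,H,I,A,B,C,F]
After op 9 (swap(7, 1)): offset=4, physical=[A,B,g,F,a,C,G,H,I], logical=[a,C,G,H,I,A,B,g,F]
After op 10 (rotate(+1)): offset=5, physical=[A,B,g,F,a,C,G,H,I], logical=[C,G,H,I,A,B,g,F,a]
After op 11 (rotate(-2)): offset=3, physical=[A,B,g,F,a,C,G,H,I], logical=[F,a,C,G,H,I,A,B,g]
After op 12 (rotate(+1)): offset=4, physical=[A,B,g,F,a,C,G,H,I], logical=[a,C,G,H,I,A,B,g,F]

Answer: 4 a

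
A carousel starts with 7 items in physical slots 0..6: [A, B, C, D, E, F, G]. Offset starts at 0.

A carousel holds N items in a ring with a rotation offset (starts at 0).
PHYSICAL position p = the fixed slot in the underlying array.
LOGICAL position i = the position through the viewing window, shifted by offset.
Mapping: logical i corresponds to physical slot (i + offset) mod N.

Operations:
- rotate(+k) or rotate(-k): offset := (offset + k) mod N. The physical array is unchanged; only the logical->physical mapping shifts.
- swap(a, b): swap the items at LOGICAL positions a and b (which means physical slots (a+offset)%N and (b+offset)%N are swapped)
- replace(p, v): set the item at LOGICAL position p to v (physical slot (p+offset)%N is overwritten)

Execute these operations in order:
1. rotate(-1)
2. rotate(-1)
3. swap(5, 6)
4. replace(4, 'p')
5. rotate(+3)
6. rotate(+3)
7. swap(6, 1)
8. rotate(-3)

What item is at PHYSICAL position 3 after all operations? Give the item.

After op 1 (rotate(-1)): offset=6, physical=[A,B,C,D,E,F,G], logical=[G,A,B,C,D,E,F]
After op 2 (rotate(-1)): offset=5, physical=[A,B,C,D,E,F,G], logical=[F,G,A,B,C,D,E]
After op 3 (swap(5, 6)): offset=5, physical=[A,B,C,E,D,F,G], logical=[F,G,A,B,C,E,D]
After op 4 (replace(4, 'p')): offset=5, physical=[A,B,p,E,D,F,G], logical=[F,G,A,B,p,E,D]
After op 5 (rotate(+3)): offset=1, physical=[A,B,p,E,D,F,G], logical=[B,p,E,D,F,G,A]
After op 6 (rotate(+3)): offset=4, physical=[A,B,p,E,D,F,G], logical=[D,F,G,A,B,p,E]
After op 7 (swap(6, 1)): offset=4, physical=[A,B,p,F,D,E,G], logical=[D,E,G,A,B,p,F]
After op 8 (rotate(-3)): offset=1, physical=[A,B,p,F,D,E,G], logical=[B,p,F,D,E,G,A]

Answer: F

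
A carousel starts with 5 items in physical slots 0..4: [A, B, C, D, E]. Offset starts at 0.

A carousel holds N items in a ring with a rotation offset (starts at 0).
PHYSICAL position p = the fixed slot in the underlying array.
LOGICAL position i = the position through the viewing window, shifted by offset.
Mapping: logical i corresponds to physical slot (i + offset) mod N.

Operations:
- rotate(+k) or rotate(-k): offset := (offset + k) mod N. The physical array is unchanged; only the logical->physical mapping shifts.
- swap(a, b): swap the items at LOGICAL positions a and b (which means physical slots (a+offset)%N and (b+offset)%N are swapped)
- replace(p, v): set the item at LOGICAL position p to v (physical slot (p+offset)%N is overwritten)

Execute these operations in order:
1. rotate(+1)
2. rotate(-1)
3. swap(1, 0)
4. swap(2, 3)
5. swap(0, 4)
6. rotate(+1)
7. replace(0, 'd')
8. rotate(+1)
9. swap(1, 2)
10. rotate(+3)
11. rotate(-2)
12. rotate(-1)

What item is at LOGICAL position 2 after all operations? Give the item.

Answer: C

Derivation:
After op 1 (rotate(+1)): offset=1, physical=[A,B,C,D,E], logical=[B,C,D,E,A]
After op 2 (rotate(-1)): offset=0, physical=[A,B,C,D,E], logical=[A,B,C,D,E]
After op 3 (swap(1, 0)): offset=0, physical=[B,A,C,D,E], logical=[B,A,C,D,E]
After op 4 (swap(2, 3)): offset=0, physical=[B,A,D,C,E], logical=[B,A,D,C,E]
After op 5 (swap(0, 4)): offset=0, physical=[E,A,D,C,B], logical=[E,A,D,C,B]
After op 6 (rotate(+1)): offset=1, physical=[E,A,D,C,B], logical=[A,D,C,B,E]
After op 7 (replace(0, 'd')): offset=1, physical=[E,d,D,C,B], logical=[d,D,C,B,E]
After op 8 (rotate(+1)): offset=2, physical=[E,d,D,C,B], logical=[D,C,B,E,d]
After op 9 (swap(1, 2)): offset=2, physical=[E,d,D,B,C], logical=[D,B,C,E,d]
After op 10 (rotate(+3)): offset=0, physical=[E,d,D,B,C], logical=[E,d,D,B,C]
After op 11 (rotate(-2)): offset=3, physical=[E,d,D,B,C], logical=[B,C,E,d,D]
After op 12 (rotate(-1)): offset=2, physical=[E,d,D,B,C], logical=[D,B,C,E,d]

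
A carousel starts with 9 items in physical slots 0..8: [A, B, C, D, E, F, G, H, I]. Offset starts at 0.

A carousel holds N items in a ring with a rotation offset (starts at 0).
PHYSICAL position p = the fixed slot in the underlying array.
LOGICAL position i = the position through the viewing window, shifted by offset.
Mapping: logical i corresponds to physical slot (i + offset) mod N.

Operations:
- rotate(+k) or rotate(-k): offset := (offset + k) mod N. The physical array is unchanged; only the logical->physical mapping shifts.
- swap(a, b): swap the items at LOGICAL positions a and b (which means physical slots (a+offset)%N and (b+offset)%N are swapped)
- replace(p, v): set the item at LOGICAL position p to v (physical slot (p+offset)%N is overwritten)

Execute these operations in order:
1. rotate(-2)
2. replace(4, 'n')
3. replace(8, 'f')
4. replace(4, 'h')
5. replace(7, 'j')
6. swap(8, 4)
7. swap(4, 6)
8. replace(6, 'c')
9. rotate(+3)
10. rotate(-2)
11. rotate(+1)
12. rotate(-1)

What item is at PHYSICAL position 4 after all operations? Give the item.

Answer: c

Derivation:
After op 1 (rotate(-2)): offset=7, physical=[A,B,C,D,E,F,G,H,I], logical=[H,I,A,B,C,D,E,F,G]
After op 2 (replace(4, 'n')): offset=7, physical=[A,B,n,D,E,F,G,H,I], logical=[H,I,A,B,n,D,E,F,G]
After op 3 (replace(8, 'f')): offset=7, physical=[A,B,n,D,E,F,f,H,I], logical=[H,I,A,B,n,D,E,F,f]
After op 4 (replace(4, 'h')): offset=7, physical=[A,B,h,D,E,F,f,H,I], logical=[H,I,A,B,h,D,E,F,f]
After op 5 (replace(7, 'j')): offset=7, physical=[A,B,h,D,E,j,f,H,I], logical=[H,I,A,B,h,D,E,j,f]
After op 6 (swap(8, 4)): offset=7, physical=[A,B,f,D,E,j,h,H,I], logical=[H,I,A,B,f,D,E,j,h]
After op 7 (swap(4, 6)): offset=7, physical=[A,B,E,D,f,j,h,H,I], logical=[H,I,A,B,E,D,f,j,h]
After op 8 (replace(6, 'c')): offset=7, physical=[A,B,E,D,c,j,h,H,I], logical=[H,I,A,B,E,D,c,j,h]
After op 9 (rotate(+3)): offset=1, physical=[A,B,E,D,c,j,h,H,I], logical=[B,E,D,c,j,h,H,I,A]
After op 10 (rotate(-2)): offset=8, physical=[A,B,E,D,c,j,h,H,I], logical=[I,A,B,E,D,c,j,h,H]
After op 11 (rotate(+1)): offset=0, physical=[A,B,E,D,c,j,h,H,I], logical=[A,B,E,D,c,j,h,H,I]
After op 12 (rotate(-1)): offset=8, physical=[A,B,E,D,c,j,h,H,I], logical=[I,A,B,E,D,c,j,h,H]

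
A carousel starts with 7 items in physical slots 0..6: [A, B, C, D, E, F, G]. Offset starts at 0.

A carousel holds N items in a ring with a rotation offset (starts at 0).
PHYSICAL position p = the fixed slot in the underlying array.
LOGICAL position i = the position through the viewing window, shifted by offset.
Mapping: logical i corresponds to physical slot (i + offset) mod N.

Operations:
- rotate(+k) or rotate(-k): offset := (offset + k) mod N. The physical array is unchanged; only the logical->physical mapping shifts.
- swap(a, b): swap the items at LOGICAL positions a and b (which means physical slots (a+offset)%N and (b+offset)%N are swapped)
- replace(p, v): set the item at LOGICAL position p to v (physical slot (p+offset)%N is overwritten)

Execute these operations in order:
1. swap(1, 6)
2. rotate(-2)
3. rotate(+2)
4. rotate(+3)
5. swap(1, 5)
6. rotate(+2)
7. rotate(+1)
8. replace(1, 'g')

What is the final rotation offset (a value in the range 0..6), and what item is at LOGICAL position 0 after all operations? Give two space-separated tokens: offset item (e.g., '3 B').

After op 1 (swap(1, 6)): offset=0, physical=[A,G,C,D,E,F,B], logical=[A,G,C,D,E,F,B]
After op 2 (rotate(-2)): offset=5, physical=[A,G,C,D,E,F,B], logical=[F,B,A,G,C,D,E]
After op 3 (rotate(+2)): offset=0, physical=[A,G,C,D,E,F,B], logical=[A,G,C,D,E,F,B]
After op 4 (rotate(+3)): offset=3, physical=[A,G,C,D,E,F,B], logical=[D,E,F,B,A,G,C]
After op 5 (swap(1, 5)): offset=3, physical=[A,E,C,D,G,F,B], logical=[D,G,F,B,A,E,C]
After op 6 (rotate(+2)): offset=5, physical=[A,E,C,D,G,F,B], logical=[F,B,A,E,C,D,G]
After op 7 (rotate(+1)): offset=6, physical=[A,E,C,D,G,F,B], logical=[B,A,E,C,D,G,F]
After op 8 (replace(1, 'g')): offset=6, physical=[g,E,C,D,G,F,B], logical=[B,g,E,C,D,G,F]

Answer: 6 B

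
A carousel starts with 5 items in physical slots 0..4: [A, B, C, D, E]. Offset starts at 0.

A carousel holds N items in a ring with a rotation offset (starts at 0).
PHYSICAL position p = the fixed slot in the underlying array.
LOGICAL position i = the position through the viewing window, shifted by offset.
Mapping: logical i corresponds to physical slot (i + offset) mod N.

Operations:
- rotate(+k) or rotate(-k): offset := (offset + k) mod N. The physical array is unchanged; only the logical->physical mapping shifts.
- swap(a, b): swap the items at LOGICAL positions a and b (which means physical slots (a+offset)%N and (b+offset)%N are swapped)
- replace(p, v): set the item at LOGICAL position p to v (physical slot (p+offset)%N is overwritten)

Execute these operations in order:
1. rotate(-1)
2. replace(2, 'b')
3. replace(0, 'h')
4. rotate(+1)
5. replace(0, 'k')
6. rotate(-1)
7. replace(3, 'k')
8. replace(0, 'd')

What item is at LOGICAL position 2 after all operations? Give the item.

After op 1 (rotate(-1)): offset=4, physical=[A,B,C,D,E], logical=[E,A,B,C,D]
After op 2 (replace(2, 'b')): offset=4, physical=[A,b,C,D,E], logical=[E,A,b,C,D]
After op 3 (replace(0, 'h')): offset=4, physical=[A,b,C,D,h], logical=[h,A,b,C,D]
After op 4 (rotate(+1)): offset=0, physical=[A,b,C,D,h], logical=[A,b,C,D,h]
After op 5 (replace(0, 'k')): offset=0, physical=[k,b,C,D,h], logical=[k,b,C,D,h]
After op 6 (rotate(-1)): offset=4, physical=[k,b,C,D,h], logical=[h,k,b,C,D]
After op 7 (replace(3, 'k')): offset=4, physical=[k,b,k,D,h], logical=[h,k,b,k,D]
After op 8 (replace(0, 'd')): offset=4, physical=[k,b,k,D,d], logical=[d,k,b,k,D]

Answer: b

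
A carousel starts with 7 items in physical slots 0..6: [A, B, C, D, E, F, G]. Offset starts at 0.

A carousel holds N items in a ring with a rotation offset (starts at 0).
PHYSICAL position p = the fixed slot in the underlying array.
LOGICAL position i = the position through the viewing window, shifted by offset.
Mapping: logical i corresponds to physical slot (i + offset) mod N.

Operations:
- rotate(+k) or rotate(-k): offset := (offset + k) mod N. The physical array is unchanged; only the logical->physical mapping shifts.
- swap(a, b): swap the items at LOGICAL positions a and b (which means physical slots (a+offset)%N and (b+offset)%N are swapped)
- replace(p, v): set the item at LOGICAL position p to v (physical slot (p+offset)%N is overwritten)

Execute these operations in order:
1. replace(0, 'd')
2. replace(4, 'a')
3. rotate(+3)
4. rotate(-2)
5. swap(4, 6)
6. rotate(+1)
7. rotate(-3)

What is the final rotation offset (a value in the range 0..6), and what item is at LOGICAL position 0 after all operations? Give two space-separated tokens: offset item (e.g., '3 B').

After op 1 (replace(0, 'd')): offset=0, physical=[d,B,C,D,E,F,G], logical=[d,B,C,D,E,F,G]
After op 2 (replace(4, 'a')): offset=0, physical=[d,B,C,D,a,F,G], logical=[d,B,C,D,a,F,G]
After op 3 (rotate(+3)): offset=3, physical=[d,B,C,D,a,F,G], logical=[D,a,F,G,d,B,C]
After op 4 (rotate(-2)): offset=1, physical=[d,B,C,D,a,F,G], logical=[B,C,D,a,F,G,d]
After op 5 (swap(4, 6)): offset=1, physical=[F,B,C,D,a,d,G], logical=[B,C,D,a,d,G,F]
After op 6 (rotate(+1)): offset=2, physical=[F,B,C,D,a,d,G], logical=[C,D,a,d,G,F,B]
After op 7 (rotate(-3)): offset=6, physical=[F,B,C,D,a,d,G], logical=[G,F,B,C,D,a,d]

Answer: 6 G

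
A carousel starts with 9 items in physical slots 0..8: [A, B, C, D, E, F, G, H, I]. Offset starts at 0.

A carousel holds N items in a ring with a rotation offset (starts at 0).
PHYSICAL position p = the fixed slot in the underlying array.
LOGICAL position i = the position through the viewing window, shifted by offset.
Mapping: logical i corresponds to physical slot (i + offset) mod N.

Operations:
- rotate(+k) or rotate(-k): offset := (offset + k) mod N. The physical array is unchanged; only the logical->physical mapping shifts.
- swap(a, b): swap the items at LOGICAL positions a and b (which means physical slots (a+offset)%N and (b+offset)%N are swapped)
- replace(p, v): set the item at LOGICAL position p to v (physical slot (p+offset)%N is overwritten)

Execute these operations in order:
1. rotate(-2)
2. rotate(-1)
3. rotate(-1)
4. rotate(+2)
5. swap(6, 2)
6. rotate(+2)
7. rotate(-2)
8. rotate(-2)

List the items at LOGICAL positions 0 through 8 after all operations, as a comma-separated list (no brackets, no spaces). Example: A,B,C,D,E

Answer: F,G,H,I,E,B,C,D,A

Derivation:
After op 1 (rotate(-2)): offset=7, physical=[A,B,C,D,E,F,G,H,I], logical=[H,I,A,B,C,D,E,F,G]
After op 2 (rotate(-1)): offset=6, physical=[A,B,C,D,E,F,G,H,I], logical=[G,H,I,A,B,C,D,E,F]
After op 3 (rotate(-1)): offset=5, physical=[A,B,C,D,E,F,G,H,I], logical=[F,G,H,I,A,B,C,D,E]
After op 4 (rotate(+2)): offset=7, physical=[A,B,C,D,E,F,G,H,I], logical=[H,I,A,B,C,D,E,F,G]
After op 5 (swap(6, 2)): offset=7, physical=[E,B,C,D,A,F,G,H,I], logical=[H,I,E,B,C,D,A,F,G]
After op 6 (rotate(+2)): offset=0, physical=[E,B,C,D,A,F,G,H,I], logical=[E,B,C,D,A,F,G,H,I]
After op 7 (rotate(-2)): offset=7, physical=[E,B,C,D,A,F,G,H,I], logical=[H,I,E,B,C,D,A,F,G]
After op 8 (rotate(-2)): offset=5, physical=[E,B,C,D,A,F,G,H,I], logical=[F,G,H,I,E,B,C,D,A]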